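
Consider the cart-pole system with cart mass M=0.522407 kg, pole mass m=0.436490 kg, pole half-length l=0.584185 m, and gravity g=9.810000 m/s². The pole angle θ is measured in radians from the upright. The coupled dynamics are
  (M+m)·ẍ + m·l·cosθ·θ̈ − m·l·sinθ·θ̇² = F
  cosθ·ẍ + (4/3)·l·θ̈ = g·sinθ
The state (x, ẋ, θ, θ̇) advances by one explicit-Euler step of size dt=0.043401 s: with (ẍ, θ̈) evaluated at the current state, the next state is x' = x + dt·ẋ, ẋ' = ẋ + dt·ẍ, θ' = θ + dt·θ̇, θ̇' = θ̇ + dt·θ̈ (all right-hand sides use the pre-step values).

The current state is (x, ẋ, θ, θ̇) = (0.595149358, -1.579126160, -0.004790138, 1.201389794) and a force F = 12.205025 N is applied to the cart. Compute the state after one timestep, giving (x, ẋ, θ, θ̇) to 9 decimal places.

sinθ=-0.004790120, cosθ=0.999988527
temp = (F + m·l·θ̇²·sinθ)/(M+m) = (12.205025 + -0.001762946)/0.958897 = 12.726353356
θ̈ = (g·sinθ − cosθ·temp)/(l·(4/3 − m·cos²θ/(M+m))) = -24.899101346
ẍ = temp − m·l·θ̈·cosθ/(M+m) = 19.347472920
Euler: x'=0.595149358+0.043401·-1.579126160=0.526613704, ẋ'=-1.579126160+0.043401·19.347472920=-0.739426488
       θ'=-0.004790138+0.043401·1.201389794=0.047351380, θ̇'=1.201389794+0.043401·-24.899101346=0.120743897

(0.526613704, -0.739426488, 0.047351380, 0.120743897)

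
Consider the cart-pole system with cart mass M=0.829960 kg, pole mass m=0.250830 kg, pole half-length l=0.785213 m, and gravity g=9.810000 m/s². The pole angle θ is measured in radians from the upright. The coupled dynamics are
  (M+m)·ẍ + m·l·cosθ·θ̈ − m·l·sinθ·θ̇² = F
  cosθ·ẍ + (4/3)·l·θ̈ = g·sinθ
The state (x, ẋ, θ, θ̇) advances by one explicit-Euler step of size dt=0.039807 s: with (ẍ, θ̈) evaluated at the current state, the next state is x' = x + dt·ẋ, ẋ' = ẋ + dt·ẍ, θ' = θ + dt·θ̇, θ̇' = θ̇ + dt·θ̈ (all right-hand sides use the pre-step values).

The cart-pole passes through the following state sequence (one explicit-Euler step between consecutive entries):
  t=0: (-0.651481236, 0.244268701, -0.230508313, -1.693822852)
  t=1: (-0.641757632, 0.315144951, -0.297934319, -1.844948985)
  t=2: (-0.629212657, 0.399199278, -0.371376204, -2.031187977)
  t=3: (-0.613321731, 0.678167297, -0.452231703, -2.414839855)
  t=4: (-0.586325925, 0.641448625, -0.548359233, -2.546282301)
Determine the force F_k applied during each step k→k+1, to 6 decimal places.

F_0 = 1.325490 N
F_1 = 1.598064 N
F_2 = 6.100267 N
F_3 = -1.080028 N

step 0→1:
  ẍ = (ẋ'−ẋ)/dt = (0.315144951−0.244268701)/0.039807 = 1.780497
  θ̈ = (θ̇'−θ̇)/dt = (-1.844948985−-1.693822852)/0.039807 = -3.796471
  sinθ=-0.228472, cosθ=0.973550
  F = (M+m)·ẍ + m·l·cosθ·θ̈ − m·l·sinθ·θ̇² = 1.924344 + -0.727957 − -0.129103 = 1.325490
step 1→2:
  ẍ = (ẋ'−ẋ)/dt = (0.399199278−0.315144951)/0.039807 = 2.111546
  θ̈ = (θ̇'−θ̇)/dt = (-2.031187977−-1.844948985)/0.039807 = -4.678549
  sinθ=-0.293546, cosθ=0.955945
  F = (M+m)·ẍ + m·l·cosθ·θ̈ − m·l·sinθ·θ̇² = 2.282138 + -0.880868 − -0.196794 = 1.598064
step 2→3:
  ẍ = (ẋ'−ẋ)/dt = (0.678167297−0.399199278)/0.039807 = 7.008014
  θ̈ = (θ̇'−θ̇)/dt = (-2.414839855−-2.031187977)/0.039807 = -9.637799
  sinθ=-0.362898, cosθ=0.931829
  F = (M+m)·ẍ + m·l·cosθ·θ̈ − m·l·sinθ·θ̇² = 7.574192 + -1.768809 − -0.294885 = 6.100267
step 3→4:
  ẍ = (ẋ'−ẋ)/dt = (0.641448625−0.678167297)/0.039807 = -0.922417
  θ̈ = (θ̇'−θ̇)/dt = (-2.546282301−-2.414839855)/0.039807 = -3.301993
  sinθ=-0.436974, cosθ=0.899474
  F = (M+m)·ẍ + m·l·cosθ·θ̈ − m·l·sinθ·θ̇² = -0.996940 + -0.584968 − -0.501879 = -1.080028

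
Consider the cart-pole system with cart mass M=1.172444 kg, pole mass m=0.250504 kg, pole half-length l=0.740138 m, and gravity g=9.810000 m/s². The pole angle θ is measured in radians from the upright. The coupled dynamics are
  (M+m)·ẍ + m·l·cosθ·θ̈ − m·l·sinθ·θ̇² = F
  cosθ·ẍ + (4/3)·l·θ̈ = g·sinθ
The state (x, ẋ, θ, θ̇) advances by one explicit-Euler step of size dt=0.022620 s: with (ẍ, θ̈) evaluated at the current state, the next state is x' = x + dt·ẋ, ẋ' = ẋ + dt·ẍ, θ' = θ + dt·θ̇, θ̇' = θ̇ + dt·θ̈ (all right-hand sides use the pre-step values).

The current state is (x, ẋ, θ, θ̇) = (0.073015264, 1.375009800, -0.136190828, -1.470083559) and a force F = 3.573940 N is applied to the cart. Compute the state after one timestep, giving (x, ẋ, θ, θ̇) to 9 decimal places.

sinθ=-0.135770208, cosθ=0.990740355
temp = (F + m·l·θ̇²·sinθ)/(M+m) = (3.573940 + -0.054402129)/1.422948 = 2.473412852
θ̈ = (g·sinθ − cosθ·temp)/(l·(4/3 − m·cos²θ/(M+m))) = -4.403511873
ẍ = temp − m·l·θ̈·cosθ/(M+m) = 3.041869517
Euler: x'=0.073015264+0.022620·1.375009800=0.104117986, ẋ'=1.375009800+0.022620·3.041869517=1.443816888
       θ'=-0.136190828+0.022620·-1.470083559=-0.169444118, θ̇'=-1.470083559+0.022620·-4.403511873=-1.569690998

(0.104117986, 1.443816888, -0.169444118, -1.569690998)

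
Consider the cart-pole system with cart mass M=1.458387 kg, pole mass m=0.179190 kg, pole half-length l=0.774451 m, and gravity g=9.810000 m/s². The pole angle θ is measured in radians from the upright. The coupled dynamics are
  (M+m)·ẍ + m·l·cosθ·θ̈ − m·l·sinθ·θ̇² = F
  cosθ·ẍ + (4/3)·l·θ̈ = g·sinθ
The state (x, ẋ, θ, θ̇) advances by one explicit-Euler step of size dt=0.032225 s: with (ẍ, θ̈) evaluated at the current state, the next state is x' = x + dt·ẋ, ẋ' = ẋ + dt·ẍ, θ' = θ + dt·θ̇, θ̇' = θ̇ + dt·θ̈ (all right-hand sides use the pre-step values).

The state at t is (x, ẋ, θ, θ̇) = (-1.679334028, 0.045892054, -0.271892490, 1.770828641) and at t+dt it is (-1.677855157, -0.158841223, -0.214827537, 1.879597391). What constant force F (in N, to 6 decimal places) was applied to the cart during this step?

F = -9.835863 N

ẍ = (ẋ'−ẋ)/dt = (-0.158841223−0.045892054)/0.032225 = -6.353244
θ̈ = (θ̇'−θ̇)/dt = (1.879597391−1.770828641)/0.032225 = 3.375291
sinθ=-0.268555, cosθ=0.963264
F = (M+m)·ẍ + m·l·cosθ·θ̈ − m·l·sinθ·θ̇² = -10.403926 + 0.451195 − -0.116868 = -9.835863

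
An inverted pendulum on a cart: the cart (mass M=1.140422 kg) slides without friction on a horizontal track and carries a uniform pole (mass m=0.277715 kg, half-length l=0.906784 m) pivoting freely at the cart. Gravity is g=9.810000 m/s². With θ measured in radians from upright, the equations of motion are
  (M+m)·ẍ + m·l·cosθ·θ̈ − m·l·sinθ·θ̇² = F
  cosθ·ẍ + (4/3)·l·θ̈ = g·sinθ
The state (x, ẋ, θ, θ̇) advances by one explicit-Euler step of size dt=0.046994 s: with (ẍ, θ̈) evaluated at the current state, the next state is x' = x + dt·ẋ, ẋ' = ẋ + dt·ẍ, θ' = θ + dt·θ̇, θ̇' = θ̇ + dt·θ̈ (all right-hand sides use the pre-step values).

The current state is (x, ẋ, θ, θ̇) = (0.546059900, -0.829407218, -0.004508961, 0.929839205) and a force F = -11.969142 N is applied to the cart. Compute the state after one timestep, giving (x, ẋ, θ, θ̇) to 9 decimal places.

(0.507082737, -1.294000948, 0.039187903, 1.312380968)

sinθ=-0.004508946, cosθ=0.999989835
temp = (F + m·l·θ̇²·sinθ)/(M+m) = (-11.969142 + -0.000981734)/1.418137 = -8.440738613
θ̈ = (g·sinθ − cosθ·temp)/(l·(4/3 − m·cos²θ/(M+m))) = 8.140225617
ẍ = temp − m·l·θ̈·cosθ/(M+m) = -9.886235049
Euler: x'=0.546059900+0.046994·-0.829407218=0.507082737, ẋ'=-0.829407218+0.046994·-9.886235049=-1.294000948
       θ'=-0.004508961+0.046994·0.929839205=0.039187903, θ̇'=0.929839205+0.046994·8.140225617=1.312380968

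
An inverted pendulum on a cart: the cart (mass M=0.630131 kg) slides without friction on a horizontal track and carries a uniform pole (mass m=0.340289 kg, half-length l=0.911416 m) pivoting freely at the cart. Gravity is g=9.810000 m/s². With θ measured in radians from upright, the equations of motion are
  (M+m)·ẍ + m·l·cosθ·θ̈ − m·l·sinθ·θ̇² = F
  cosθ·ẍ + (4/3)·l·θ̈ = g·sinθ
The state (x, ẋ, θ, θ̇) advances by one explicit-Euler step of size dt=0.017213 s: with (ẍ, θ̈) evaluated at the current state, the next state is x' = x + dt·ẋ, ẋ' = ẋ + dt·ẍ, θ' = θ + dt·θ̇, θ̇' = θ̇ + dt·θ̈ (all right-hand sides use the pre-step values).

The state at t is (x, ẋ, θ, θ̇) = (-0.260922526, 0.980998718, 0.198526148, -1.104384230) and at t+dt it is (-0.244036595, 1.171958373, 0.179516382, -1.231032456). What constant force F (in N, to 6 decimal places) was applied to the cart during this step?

F = 8.454024 N

ẍ = (ẋ'−ẋ)/dt = (1.171958373−0.980998718)/0.017213 = 11.093921
θ̈ = (θ̇'−θ̇)/dt = (-1.231032456−-1.104384230)/0.017213 = -7.357708
sinθ=0.197225, cosθ=0.980358
F = (M+m)·ẍ + m·l·cosθ·θ̈ − m·l·sinθ·θ̇² = 10.765762 + -2.237134 − 0.074605 = 8.454024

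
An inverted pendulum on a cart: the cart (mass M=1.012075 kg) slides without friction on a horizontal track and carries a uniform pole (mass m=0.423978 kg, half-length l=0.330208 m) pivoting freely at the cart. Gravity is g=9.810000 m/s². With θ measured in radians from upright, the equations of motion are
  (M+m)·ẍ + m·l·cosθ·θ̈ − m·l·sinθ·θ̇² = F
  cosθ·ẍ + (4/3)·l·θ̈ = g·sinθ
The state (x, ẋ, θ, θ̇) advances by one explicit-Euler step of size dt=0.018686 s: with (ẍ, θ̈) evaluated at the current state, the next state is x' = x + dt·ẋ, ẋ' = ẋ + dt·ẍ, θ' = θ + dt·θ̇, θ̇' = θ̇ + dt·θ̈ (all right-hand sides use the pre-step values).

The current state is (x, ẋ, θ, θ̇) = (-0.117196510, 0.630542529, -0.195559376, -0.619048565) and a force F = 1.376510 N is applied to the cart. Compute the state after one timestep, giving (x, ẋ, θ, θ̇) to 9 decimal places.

sinθ=-0.194315279, cosθ=0.980939128
temp = (F + m·l·θ̇²·sinθ)/(M+m) = (1.376510 + -0.010425270)/1.436053 = 0.951277376
θ̈ = (g·sinθ − cosθ·temp)/(l·(4/3 − m·cos²θ/(M+m))) = -8.195202591
ẍ = temp − m·l·θ̈·cosθ/(M+m) = 1.734999662
Euler: x'=-0.117196510+0.018686·0.630542529=-0.105414192, ẋ'=0.630542529+0.018686·1.734999662=0.662962733
       θ'=-0.195559376+0.018686·-0.619048565=-0.207126917, θ̇'=-0.619048565+0.018686·-8.195202591=-0.772184121

(-0.105414192, 0.662962733, -0.207126917, -0.772184121)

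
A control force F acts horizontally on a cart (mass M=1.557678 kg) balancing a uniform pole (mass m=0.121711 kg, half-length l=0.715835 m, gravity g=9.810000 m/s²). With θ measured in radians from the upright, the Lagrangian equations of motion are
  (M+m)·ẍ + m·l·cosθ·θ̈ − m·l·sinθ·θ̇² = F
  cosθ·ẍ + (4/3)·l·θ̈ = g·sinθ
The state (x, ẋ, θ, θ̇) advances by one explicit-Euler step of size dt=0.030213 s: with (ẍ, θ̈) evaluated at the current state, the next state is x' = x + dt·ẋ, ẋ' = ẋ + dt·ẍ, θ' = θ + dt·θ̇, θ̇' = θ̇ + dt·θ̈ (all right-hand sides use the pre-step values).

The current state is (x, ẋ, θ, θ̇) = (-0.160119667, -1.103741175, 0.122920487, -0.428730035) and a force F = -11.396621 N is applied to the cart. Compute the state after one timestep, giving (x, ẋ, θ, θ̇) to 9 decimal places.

sinθ=0.122611177, cosθ=0.992454784
temp = (F + m·l·θ̇²·sinθ)/(M+m) = (-11.396621 + 0.001963544)/1.679389 = -6.785001841
θ̈ = (g·sinθ − cosθ·temp)/(l·(4/3 − m·cos²θ/(M+m))) = 8.785790912
ẍ = temp − m·l·θ̈·cosθ/(M+m) = -7.237360646
Euler: x'=-0.160119667+0.030213·-1.103741175=-0.193466999, ẋ'=-1.103741175+0.030213·-7.237360646=-1.322403552
       θ'=0.122920487+0.030213·-0.428730035=0.109967266, θ̇'=-0.428730035+0.030213·8.785790912=-0.163284934

(-0.193466999, -1.322403552, 0.109967266, -0.163284934)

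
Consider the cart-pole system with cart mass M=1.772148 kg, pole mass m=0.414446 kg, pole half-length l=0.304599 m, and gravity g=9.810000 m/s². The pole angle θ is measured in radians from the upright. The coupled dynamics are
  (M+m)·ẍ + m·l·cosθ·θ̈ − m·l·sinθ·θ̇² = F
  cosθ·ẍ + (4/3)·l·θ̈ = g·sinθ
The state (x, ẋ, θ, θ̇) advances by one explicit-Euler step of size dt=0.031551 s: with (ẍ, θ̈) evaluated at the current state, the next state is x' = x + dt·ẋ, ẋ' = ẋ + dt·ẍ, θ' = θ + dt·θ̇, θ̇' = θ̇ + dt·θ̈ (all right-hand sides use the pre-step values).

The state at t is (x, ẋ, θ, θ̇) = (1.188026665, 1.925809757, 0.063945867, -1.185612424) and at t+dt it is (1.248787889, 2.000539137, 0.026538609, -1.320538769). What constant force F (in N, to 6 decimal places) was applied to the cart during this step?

ẍ = (ẋ'−ẋ)/dt = (2.000539137−1.925809757)/0.031551 = 2.368527
θ̈ = (θ̇'−θ̇)/dt = (-1.320538769−-1.185612424)/0.031551 = -4.276452
sinθ=0.063902, cosθ=0.997956
F = (M+m)·ẍ + m·l·cosθ·θ̈ − m·l·sinθ·θ̇² = 5.179006 + -0.538755 − 0.011340 = 4.628911

F = 4.628911 N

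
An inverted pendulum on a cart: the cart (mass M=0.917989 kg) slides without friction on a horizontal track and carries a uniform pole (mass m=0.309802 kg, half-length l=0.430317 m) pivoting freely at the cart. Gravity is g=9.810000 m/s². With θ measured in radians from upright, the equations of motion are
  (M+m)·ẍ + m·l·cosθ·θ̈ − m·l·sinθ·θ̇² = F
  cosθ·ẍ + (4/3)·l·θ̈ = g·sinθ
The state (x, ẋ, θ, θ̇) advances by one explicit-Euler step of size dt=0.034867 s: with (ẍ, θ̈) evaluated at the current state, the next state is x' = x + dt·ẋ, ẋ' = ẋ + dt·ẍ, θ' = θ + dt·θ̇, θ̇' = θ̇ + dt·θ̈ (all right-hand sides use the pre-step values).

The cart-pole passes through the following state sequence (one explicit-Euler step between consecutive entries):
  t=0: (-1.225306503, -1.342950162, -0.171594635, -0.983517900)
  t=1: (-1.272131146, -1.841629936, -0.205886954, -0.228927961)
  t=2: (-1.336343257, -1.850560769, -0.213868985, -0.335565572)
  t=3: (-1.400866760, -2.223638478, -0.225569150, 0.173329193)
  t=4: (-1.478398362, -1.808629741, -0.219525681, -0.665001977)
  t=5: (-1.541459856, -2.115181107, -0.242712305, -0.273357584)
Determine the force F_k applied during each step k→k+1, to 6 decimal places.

F_0 = -14.695485 N
F_1 = -0.712173 N
F_2 = -11.232790 N
F_3 = 11.490692 N
F_4 = -9.320420 N

step 0→1:
  ẍ = (ẋ'−ẋ)/dt = (-1.841629936−-1.342950162)/0.034867 = -14.302342
  θ̈ = (θ̇'−θ̇)/dt = (-0.228927961−-0.983517900)/0.034867 = 21.641952
  sinθ=-0.170754, cosθ=0.985314
  F = (M+m)·ẍ + m·l·cosθ·θ̈ − m·l·sinθ·θ̇² = -17.560287 + 2.842783 − -0.022020 = -14.695485
step 1→2:
  ẍ = (ẋ'−ẋ)/dt = (-1.850560769−-1.841629936)/0.034867 = -0.256140
  θ̈ = (θ̇'−θ̇)/dt = (-0.335565572−-0.228927961)/0.034867 = -3.058411
  sinθ=-0.204435, cosθ=0.978880
  F = (M+m)·ẍ + m·l·cosθ·θ̈ − m·l·sinθ·θ̇² = -0.314486 + -0.399115 − -0.001428 = -0.712173
step 2→3:
  ẍ = (ẋ'−ẋ)/dt = (-2.223638478−-1.850560769)/0.034867 = -10.700023
  θ̈ = (θ̇'−θ̇)/dt = (0.173329193−-0.335565572)/0.034867 = 14.595313
  sinθ=-0.212242, cosθ=0.977217
  F = (M+m)·ẍ + m·l·cosθ·θ̈ − m·l·sinθ·θ̇² = -13.137392 + 1.901416 − -0.003186 = -11.232790
step 3→4:
  ẍ = (ẋ'−ẋ)/dt = (-1.808629741−-2.223638478)/0.034867 = 11.902622
  θ̈ = (θ̇'−θ̇)/dt = (-0.665001977−0.173329193)/0.034867 = -24.043685
  sinθ=-0.223661, cosθ=0.974667
  F = (M+m)·ẍ + m·l·cosθ·θ̈ − m·l·sinθ·θ̇² = 14.613933 + -3.124136 − -0.000896 = 11.490692
step 4→5:
  ẍ = (ẋ'−ẋ)/dt = (-2.115181107−-1.808629741)/0.034867 = -8.792020
  θ̈ = (θ̇'−θ̇)/dt = (-0.273357584−-0.665001977)/0.034867 = 11.232523
  sinθ=-0.217767, cosθ=0.976001
  F = (M+m)·ẍ + m·l·cosθ·θ̈ − m·l·sinθ·θ̇² = -10.794763 + 1.461505 − -0.012838 = -9.320420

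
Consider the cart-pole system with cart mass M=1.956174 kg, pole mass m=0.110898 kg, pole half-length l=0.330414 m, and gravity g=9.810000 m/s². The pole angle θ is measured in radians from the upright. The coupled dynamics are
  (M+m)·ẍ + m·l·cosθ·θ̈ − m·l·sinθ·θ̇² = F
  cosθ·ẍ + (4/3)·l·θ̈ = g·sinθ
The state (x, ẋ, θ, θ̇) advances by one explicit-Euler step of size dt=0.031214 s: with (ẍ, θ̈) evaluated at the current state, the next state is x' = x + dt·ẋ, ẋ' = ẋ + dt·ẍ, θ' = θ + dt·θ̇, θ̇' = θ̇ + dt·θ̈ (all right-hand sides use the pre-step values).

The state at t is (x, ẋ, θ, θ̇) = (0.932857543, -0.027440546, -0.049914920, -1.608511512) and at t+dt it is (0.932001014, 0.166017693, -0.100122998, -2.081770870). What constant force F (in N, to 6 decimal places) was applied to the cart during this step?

F = 12.261167 N

ẍ = (ẋ'−ẋ)/dt = (0.166017693−-0.027440546)/0.031214 = 6.197804
θ̈ = (θ̇'−θ̇)/dt = (-2.081770870−-1.608511512)/0.031214 = -15.161766
sinθ=-0.049894, cosθ=0.998755
F = (M+m)·ẍ + m·l·cosθ·θ̈ − m·l·sinθ·θ̇² = 12.811306 + -0.554869 − -0.004730 = 12.261167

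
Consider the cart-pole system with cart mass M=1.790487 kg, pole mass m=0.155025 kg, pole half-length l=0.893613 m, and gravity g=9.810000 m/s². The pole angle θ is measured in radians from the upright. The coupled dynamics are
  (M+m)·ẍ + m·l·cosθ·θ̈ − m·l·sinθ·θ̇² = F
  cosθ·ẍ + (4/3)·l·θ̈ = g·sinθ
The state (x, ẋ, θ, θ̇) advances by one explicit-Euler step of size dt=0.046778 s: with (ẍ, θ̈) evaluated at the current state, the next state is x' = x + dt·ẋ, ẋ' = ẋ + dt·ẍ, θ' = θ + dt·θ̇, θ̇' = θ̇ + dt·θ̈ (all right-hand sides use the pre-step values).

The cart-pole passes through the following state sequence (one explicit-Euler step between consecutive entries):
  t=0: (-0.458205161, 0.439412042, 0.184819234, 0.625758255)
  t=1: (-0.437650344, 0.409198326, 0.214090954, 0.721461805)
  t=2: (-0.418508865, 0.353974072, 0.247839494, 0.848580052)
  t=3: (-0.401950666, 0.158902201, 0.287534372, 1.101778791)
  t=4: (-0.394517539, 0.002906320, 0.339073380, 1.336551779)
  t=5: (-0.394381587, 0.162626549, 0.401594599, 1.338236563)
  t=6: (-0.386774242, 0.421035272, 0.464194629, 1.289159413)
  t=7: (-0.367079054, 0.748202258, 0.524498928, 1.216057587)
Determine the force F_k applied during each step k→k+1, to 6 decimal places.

F_0 = -0.987969 N
F_1 = -1.944250 N
F_2 = -7.410640 N
F_3 = -5.868876 N
F_4 = 6.565209 N
F_5 = 10.516547 N
F_6 = 13.310323 N

step 0→1:
  ẍ = (ẋ'−ẋ)/dt = (0.409198326−0.439412042)/0.046778 = -0.645896
  θ̈ = (θ̇'−θ̇)/dt = (0.721461805−0.625758255)/0.046778 = 2.045909
  sinθ=0.183769, cosθ=0.982969
  F = (M+m)·ẍ + m·l·cosθ·θ̈ − m·l·sinθ·θ̇² = -1.256598 + 0.278598 − 0.009969 = -0.987969
step 1→2:
  ẍ = (ẋ'−ẋ)/dt = (0.353974072−0.409198326)/0.046778 = -1.180560
  θ̈ = (θ̇'−θ̇)/dt = (0.848580052−0.721461805)/0.046778 = 2.717479
  sinθ=0.212459, cosθ=0.977170
  F = (M+m)·ẍ + m·l·cosθ·θ̈ − m·l·sinθ·θ̇² = -2.296794 + 0.367864 − 0.015320 = -1.944250
step 2→3:
  ẍ = (ẋ'−ẋ)/dt = (0.158902201−0.353974072)/0.046778 = -4.170163
  θ̈ = (θ̇'−θ̇)/dt = (1.101778791−0.848580052)/0.046778 = 5.412774
  sinθ=0.245310, cosθ=0.969445
  F = (M+m)·ẍ + m·l·cosθ·θ̈ − m·l·sinθ·θ̇² = -8.113102 + 0.726933 − 0.024471 = -7.410640
step 3→4:
  ẍ = (ẋ'−ẋ)/dt = (0.002906320−0.158902201)/0.046778 = -3.334813
  θ̈ = (θ̇'−θ̇)/dt = (1.336551779−1.101778791)/0.046778 = 5.018876
  sinθ=0.283589, cosθ=0.958946
  F = (M+m)·ẍ + m·l·cosθ·θ̈ − m·l·sinθ·θ̇² = -6.487919 + 0.666733 − 0.047690 = -5.868876
step 4→5:
  ẍ = (ẋ'−ẋ)/dt = (0.162626549−0.002906320)/0.046778 = 3.414430
  θ̈ = (θ̇'−θ̇)/dt = (1.338236563−1.336551779)/0.046778 = 0.036017
  sinθ=0.332613, cosθ=0.943063
  F = (M+m)·ẍ + m·l·cosθ·θ̈ − m·l·sinθ·θ̇² = 6.642815 + 0.004705 − 0.082312 = 6.565209
step 5→6:
  ẍ = (ẋ'−ẋ)/dt = (0.421035272−0.162626549)/0.046778 = 5.524151
  θ̈ = (θ̇'−θ̇)/dt = (1.289159413−1.338236563)/0.046778 = -1.049150
  sinθ=0.390887, cosθ=0.920439
  F = (M+m)·ẍ + m·l·cosθ·θ̈ − m·l·sinθ·θ̇² = 10.747302 + -0.133778 − 0.096977 = 10.516547
step 6→7:
  ẍ = (ẋ'−ẋ)/dt = (0.748202258−0.421035272)/0.046778 = 6.994035
  θ̈ = (θ̇'−θ̇)/dt = (1.216057587−1.289159413)/0.046778 = -1.562739
  sinθ=0.447703, cosθ=0.894182
  F = (M+m)·ẍ + m·l·cosθ·θ̈ − m·l·sinθ·θ̇² = 13.606980 + -0.193582 − 0.103075 = 13.310323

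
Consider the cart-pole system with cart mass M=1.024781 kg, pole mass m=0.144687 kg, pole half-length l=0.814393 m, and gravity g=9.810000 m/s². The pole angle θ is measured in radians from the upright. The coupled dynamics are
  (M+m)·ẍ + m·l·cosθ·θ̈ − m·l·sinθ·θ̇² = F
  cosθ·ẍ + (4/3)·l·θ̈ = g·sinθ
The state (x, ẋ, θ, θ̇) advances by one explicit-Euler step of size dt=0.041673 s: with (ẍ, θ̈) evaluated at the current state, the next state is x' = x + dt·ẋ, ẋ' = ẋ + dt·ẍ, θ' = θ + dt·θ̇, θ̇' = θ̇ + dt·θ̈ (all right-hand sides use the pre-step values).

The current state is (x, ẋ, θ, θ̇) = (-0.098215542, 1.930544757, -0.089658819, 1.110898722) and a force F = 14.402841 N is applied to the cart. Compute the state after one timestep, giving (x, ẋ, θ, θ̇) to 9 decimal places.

sinθ=-0.089538744, cosθ=0.995983340
temp = (F + m·l·θ̇²·sinθ)/(M+m) = (14.402841 + -0.013020374)/1.169468 = 12.304586894
θ̈ = (g·sinθ − cosθ·temp)/(l·(4/3 − m·cos²θ/(M+m))) = -13.321260131
ẍ = temp − m·l·θ̈·cosθ/(M+m) = 13.641405816
Euler: x'=-0.098215542+0.041673·1.930544757=-0.017763950, ẋ'=1.930544757+0.041673·13.641405816=2.499023062
       θ'=-0.089658819+0.041673·1.110898722=-0.043364337, θ̇'=1.110898722+0.041673·-13.321260131=0.555761849

(-0.017763950, 2.499023062, -0.043364337, 0.555761849)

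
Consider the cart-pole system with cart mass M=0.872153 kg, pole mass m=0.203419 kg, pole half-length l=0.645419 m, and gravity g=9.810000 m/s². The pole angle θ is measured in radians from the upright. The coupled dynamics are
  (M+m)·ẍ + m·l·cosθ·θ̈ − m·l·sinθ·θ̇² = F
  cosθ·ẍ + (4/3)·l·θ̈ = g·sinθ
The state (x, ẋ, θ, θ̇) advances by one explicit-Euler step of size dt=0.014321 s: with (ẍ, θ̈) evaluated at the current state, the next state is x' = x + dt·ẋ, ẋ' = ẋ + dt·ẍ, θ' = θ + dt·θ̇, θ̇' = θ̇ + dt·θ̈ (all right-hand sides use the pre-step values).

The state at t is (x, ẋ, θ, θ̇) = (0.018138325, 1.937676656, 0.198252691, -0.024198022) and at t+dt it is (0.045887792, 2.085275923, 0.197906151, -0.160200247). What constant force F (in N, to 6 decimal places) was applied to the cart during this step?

ẍ = (ẋ'−ẋ)/dt = (2.085275923−1.937676656)/0.014321 = 10.306492
θ̈ = (θ̇'−θ̇)/dt = (-0.160200247−-0.024198022)/0.014321 = -9.496699
sinθ=0.196957, cosθ=0.980412
F = (M+m)·ẍ + m·l·cosθ·θ̈ − m·l·sinθ·θ̇² = 11.085374 + -1.222404 − 0.000015 = 9.862955

F = 9.862955 N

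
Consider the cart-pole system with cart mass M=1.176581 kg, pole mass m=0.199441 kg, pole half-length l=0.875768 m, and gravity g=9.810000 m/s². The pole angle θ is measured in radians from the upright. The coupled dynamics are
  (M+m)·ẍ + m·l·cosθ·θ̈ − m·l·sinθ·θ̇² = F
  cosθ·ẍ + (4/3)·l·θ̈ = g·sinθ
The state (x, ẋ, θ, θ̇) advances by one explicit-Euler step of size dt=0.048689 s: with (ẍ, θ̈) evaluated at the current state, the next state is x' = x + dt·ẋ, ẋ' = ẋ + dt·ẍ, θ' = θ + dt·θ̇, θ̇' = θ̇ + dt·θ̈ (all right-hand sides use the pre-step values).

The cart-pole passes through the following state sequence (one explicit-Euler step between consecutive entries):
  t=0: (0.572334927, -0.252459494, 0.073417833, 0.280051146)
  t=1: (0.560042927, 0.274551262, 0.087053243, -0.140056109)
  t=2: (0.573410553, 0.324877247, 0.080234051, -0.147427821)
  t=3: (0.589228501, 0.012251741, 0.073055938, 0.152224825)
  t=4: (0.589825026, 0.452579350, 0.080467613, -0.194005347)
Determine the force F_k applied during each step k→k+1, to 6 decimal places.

step 0→1:
  ẍ = (ẋ'−ẋ)/dt = (0.274551262−-0.252459494)/0.048689 = 10.824021
  θ̈ = (θ̇'−θ̇)/dt = (-0.140056109−0.280051146)/0.048689 = -8.628381
  sinθ=0.073352, cosθ=0.997306
  F = (M+m)·ẍ + m·l·cosθ·θ̈ − m·l·sinθ·θ̇² = 14.894091 + -1.503008 − 0.001005 = 13.390078
step 1→2:
  ẍ = (ẋ'−ẋ)/dt = (0.324877247−0.274551262)/0.048689 = 1.033621
  θ̈ = (θ̇'−θ̇)/dt = (-0.147427821−-0.140056109)/0.048689 = -0.151404
  sinθ=0.086943, cosθ=0.996213
  F = (M+m)·ẍ + m·l·cosθ·θ̈ − m·l·sinθ·θ̇² = 1.422286 + -0.026345 − 0.000298 = 1.395643
step 2→3:
  ẍ = (ẋ'−ẋ)/dt = (0.012251741−0.324877247)/0.048689 = -6.420865
  θ̈ = (θ̇'−θ̇)/dt = (0.152224825−-0.147427821)/0.048689 = 6.154422
  sinθ=0.080148, cosθ=0.996783
  F = (M+m)·ẍ + m·l·cosθ·θ̈ − m·l·sinθ·θ̇² = -8.835252 + 1.071498 − 0.000304 = -7.764058
step 3→4:
  ẍ = (ẋ'−ẋ)/dt = (0.452579350−0.012251741)/0.048689 = 9.043677
  θ̈ = (θ̇'−θ̇)/dt = (-0.194005347−0.152224825)/0.048689 = -7.111055
  sinθ=0.072991, cosθ=0.997333
  F = (M+m)·ẍ + m·l·cosθ·θ̈ − m·l·sinθ·θ̇² = 12.444299 + -1.238733 − 0.000295 = 11.205271

F_0 = 13.390078 N
F_1 = 1.395643 N
F_2 = -7.764058 N
F_3 = 11.205271 N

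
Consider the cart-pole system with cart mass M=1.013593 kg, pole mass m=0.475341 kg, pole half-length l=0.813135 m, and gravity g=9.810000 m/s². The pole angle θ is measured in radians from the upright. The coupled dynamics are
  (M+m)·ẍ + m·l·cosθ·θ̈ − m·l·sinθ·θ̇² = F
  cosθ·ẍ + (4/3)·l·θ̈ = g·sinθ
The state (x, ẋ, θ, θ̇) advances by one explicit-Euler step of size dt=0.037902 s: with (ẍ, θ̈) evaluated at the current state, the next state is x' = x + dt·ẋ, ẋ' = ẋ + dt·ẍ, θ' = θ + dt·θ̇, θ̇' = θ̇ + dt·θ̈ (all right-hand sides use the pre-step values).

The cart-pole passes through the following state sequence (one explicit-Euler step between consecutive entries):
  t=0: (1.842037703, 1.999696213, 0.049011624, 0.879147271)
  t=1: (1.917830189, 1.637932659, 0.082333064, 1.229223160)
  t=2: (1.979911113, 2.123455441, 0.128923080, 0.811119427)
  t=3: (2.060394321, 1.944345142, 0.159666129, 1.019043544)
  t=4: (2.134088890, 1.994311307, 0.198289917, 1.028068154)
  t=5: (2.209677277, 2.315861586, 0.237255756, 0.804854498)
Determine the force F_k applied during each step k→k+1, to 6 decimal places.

F_0 = -10.660366 N
F_1 = 14.775854 N
F_2 = -4.966056 N
F_3 = 1.989906 N
F_4 = 10.319556 N

step 0→1:
  ẍ = (ẋ'−ẋ)/dt = (1.637932659−1.999696213)/0.037902 = -9.544709
  θ̈ = (θ̇'−θ̇)/dt = (1.229223160−0.879147271)/0.037902 = 9.236343
  sinθ=0.048992, cosθ=0.998799
  F = (M+m)·ẍ + m·l·cosθ·θ̈ − m·l·sinθ·θ̇² = -14.211441 + 3.565711 − 0.014636 = -10.660366
step 1→2:
  ẍ = (ẋ'−ẋ)/dt = (2.123455441−1.637932659)/0.037902 = 12.809952
  θ̈ = (θ̇'−θ̇)/dt = (0.811119427−1.229223160)/0.037902 = -11.031179
  sinθ=0.082240, cosθ=0.996613
  F = (M+m)·ẍ + m·l·cosθ·θ̈ − m·l·sinθ·θ̇² = 19.073172 + -4.249288 − 0.048030 = 14.775854
step 2→3:
  ẍ = (ẋ'−ẋ)/dt = (1.944345142−2.123455441)/0.037902 = -4.725616
  θ̈ = (θ̇'−θ̇)/dt = (1.019043544−0.811119427)/0.037902 = 5.485835
  sinθ=0.128566, cosθ=0.991701
  F = (M+m)·ẍ + m·l·cosθ·θ̈ − m·l·sinθ·θ̇² = -7.036130 + 2.102768 − 0.032694 = -4.966056
step 3→4:
  ẍ = (ẋ'−ẋ)/dt = (1.994311307−1.944345142)/0.037902 = 1.318299
  θ̈ = (θ̇'−θ̇)/dt = (1.028068154−1.019043544)/0.037902 = 0.238104
  sinθ=0.158989, cosθ=0.987280
  F = (M+m)·ẍ + m·l·cosθ·θ̈ − m·l·sinθ·θ̇² = 1.962860 + 0.090860 − 0.063815 = 1.989906
step 4→5:
  ẍ = (ẋ'−ẋ)/dt = (2.315861586−1.994311307)/0.037902 = 8.483729
  θ̈ = (θ̇'−θ̇)/dt = (0.804854498−1.028068154)/0.037902 = -5.889232
  sinθ=0.196993, cosθ=0.980405
  F = (M+m)·ẍ + m·l·cosθ·θ̈ − m·l·sinθ·θ̇² = 12.631712 + -2.231681 − 0.080475 = 10.319556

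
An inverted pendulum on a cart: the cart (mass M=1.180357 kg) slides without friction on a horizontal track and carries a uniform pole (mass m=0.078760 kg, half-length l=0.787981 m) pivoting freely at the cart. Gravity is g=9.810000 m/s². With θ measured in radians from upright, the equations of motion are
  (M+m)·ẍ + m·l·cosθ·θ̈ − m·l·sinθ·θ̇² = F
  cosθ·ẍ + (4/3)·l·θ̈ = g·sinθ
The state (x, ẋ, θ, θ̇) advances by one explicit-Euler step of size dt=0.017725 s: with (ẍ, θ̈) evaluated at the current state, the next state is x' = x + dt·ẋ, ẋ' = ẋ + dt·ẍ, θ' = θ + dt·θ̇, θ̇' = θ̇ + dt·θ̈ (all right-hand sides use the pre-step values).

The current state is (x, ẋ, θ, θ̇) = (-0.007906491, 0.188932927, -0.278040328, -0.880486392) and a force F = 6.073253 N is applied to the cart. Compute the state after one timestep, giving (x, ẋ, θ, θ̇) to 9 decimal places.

(-0.004557655, 0.280361321, -0.293646949, -1.009591221)

sinθ=-0.274471766, cosθ=0.961595159
temp = (F + m·l·θ̇²·sinθ)/(M+m) = (6.073253 + -0.013205791)/1.259117 = 4.812934151
θ̈ = (g·sinθ − cosθ·temp)/(l·(4/3 − m·cos²θ/(M+m))) = -7.283770302
ẍ = temp − m·l·θ̈·cosθ/(M+m) = 5.158160452
Euler: x'=-0.007906491+0.017725·0.188932927=-0.004557655, ẋ'=0.188932927+0.017725·5.158160452=0.280361321
       θ'=-0.278040328+0.017725·-0.880486392=-0.293646949, θ̇'=-0.880486392+0.017725·-7.283770302=-1.009591221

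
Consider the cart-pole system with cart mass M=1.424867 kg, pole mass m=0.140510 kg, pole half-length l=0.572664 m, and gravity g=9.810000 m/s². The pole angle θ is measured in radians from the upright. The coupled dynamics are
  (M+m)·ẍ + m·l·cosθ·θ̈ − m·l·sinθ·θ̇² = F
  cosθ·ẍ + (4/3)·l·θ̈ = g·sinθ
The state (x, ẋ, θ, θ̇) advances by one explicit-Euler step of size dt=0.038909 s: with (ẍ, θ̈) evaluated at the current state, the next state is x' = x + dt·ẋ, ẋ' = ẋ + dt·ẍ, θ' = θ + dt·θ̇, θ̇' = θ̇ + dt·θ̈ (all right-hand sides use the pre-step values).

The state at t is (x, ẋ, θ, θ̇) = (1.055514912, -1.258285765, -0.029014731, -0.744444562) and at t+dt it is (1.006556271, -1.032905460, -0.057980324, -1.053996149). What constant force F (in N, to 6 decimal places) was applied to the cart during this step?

F = 8.428844 N

ẍ = (ẋ'−ẋ)/dt = (-1.032905460−-1.258285765)/0.038909 = 5.792498
θ̈ = (θ̇'−θ̇)/dt = (-1.053996149−-0.744444562)/0.038909 = -7.955784
sinθ=-0.029011, cosθ=0.999579
F = (M+m)·ẍ + m·l·cosθ·θ̈ − m·l·sinθ·θ̇² = 9.067443 + -0.639893 − -0.001294 = 8.428844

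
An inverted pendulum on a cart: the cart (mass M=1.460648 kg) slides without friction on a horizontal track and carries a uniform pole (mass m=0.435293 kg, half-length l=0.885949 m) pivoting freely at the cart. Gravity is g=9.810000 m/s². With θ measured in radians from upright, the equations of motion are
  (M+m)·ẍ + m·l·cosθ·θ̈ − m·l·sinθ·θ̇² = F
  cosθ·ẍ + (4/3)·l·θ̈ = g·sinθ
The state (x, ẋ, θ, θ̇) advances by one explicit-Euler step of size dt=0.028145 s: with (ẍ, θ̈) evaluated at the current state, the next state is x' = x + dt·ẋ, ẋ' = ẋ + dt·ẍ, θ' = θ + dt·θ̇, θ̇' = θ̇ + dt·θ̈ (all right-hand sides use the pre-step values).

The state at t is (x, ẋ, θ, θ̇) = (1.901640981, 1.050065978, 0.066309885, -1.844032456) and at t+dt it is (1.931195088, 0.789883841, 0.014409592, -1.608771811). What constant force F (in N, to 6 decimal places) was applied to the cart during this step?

ẍ = (ẋ'−ẋ)/dt = (0.789883841−1.050065978)/0.028145 = -9.244347
θ̈ = (θ̇'−θ̇)/dt = (-1.608771811−-1.844032456)/0.028145 = 8.358879
sinθ=0.066261, cosθ=0.997802
F = (M+m)·ẍ + m·l·cosθ·θ̈ − m·l·sinθ·θ̇² = -17.526736 + 3.216495 − 0.086894 = -14.397134

F = -14.397134 N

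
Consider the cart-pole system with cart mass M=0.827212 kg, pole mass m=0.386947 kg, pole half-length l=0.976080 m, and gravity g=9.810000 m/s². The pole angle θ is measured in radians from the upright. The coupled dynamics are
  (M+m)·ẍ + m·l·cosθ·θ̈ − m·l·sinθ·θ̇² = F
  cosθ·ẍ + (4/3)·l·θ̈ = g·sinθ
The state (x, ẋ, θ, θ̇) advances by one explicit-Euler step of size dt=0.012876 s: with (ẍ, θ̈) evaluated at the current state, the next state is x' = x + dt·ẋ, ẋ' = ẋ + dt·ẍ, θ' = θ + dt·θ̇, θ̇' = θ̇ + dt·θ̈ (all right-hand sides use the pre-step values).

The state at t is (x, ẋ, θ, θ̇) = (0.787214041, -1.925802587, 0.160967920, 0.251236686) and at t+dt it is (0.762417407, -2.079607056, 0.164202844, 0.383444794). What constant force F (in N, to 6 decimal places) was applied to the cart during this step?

ẍ = (ẋ'−ẋ)/dt = (-2.079607056−-1.925802587)/0.012876 = -11.945050
θ̈ = (θ̇'−θ̇)/dt = (0.383444794−0.251236686)/0.012876 = 10.267793
sinθ=0.160274, cosθ=0.987073
F = (M+m)·ẍ + m·l·cosθ·θ̈ − m·l·sinθ·θ̇² = -14.503190 + 3.827922 − 0.003821 = -10.679089

F = -10.679089 N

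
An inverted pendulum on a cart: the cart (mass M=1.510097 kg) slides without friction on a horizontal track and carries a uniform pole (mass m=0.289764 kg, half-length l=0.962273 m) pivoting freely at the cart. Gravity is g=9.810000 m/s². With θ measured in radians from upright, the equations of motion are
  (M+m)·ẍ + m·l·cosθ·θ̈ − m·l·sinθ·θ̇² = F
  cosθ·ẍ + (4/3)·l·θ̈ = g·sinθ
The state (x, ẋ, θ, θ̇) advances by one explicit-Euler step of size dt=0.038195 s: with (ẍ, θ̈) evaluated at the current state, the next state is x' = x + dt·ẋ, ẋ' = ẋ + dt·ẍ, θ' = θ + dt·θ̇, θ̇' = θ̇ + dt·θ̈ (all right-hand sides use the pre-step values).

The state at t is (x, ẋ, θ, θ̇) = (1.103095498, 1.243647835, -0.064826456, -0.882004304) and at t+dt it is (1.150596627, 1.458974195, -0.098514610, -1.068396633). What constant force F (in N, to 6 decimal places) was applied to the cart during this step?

F = 8.803017 N

ẍ = (ẋ'−ẋ)/dt = (1.458974195−1.243647835)/0.038195 = 5.637554
θ̈ = (θ̇'−θ̇)/dt = (-1.068396633−-0.882004304)/0.038195 = -4.880019
sinθ=-0.064781, cosθ=0.997900
F = (M+m)·ẍ + m·l·cosθ·θ̈ − m·l·sinθ·θ̇² = 10.146813 + -1.357848 − -0.014052 = 8.803017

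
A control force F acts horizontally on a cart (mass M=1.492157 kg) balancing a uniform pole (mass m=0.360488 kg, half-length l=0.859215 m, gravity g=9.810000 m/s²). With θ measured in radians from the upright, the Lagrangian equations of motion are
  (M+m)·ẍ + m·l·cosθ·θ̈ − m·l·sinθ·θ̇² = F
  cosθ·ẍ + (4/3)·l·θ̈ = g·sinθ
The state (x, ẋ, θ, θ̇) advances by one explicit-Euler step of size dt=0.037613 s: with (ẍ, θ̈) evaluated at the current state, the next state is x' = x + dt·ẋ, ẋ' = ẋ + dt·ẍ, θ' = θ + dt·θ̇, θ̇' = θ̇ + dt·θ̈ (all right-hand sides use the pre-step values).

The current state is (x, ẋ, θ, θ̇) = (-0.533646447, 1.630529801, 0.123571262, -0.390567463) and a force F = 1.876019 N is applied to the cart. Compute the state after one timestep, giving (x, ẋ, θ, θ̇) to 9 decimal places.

(-0.472317330, 1.667456058, 0.108880848, -0.382855375)

sinθ=0.123257016, cosθ=0.992374782
temp = (F + m·l·θ̇²·sinθ)/(M+m) = (1.876019 + 0.005823666)/1.852645 = 1.015759989
θ̈ = (g·sinθ − cosθ·temp)/(l·(4/3 − m·cos²θ/(M+m))) = 0.205037835
ẍ = temp − m·l·θ̈·cosθ/(M+m) = 0.981741879
Euler: x'=-0.533646447+0.037613·1.630529801=-0.472317330, ẋ'=1.630529801+0.037613·0.981741879=1.667456058
       θ'=0.123571262+0.037613·-0.390567463=0.108880848, θ̇'=-0.390567463+0.037613·0.205037835=-0.382855375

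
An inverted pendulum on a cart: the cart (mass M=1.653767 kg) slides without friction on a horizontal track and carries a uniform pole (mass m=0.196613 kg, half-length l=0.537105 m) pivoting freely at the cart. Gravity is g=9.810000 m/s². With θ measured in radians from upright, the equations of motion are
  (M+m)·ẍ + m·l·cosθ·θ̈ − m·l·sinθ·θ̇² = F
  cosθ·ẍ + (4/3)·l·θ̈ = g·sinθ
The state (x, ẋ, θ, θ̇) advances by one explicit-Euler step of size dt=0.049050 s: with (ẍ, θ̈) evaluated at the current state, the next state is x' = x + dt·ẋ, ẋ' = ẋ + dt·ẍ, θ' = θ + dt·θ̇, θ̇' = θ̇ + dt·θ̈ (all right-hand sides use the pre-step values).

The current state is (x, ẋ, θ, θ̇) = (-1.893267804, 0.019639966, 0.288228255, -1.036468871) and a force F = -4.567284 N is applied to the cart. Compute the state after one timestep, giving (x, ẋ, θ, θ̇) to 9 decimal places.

(-1.892304464, -0.121353616, 0.237389457, -0.656717782)

sinθ=0.284254013, cosθ=0.958749006
temp = (F + m·l·θ̇²·sinθ)/(M+m) = (-4.567284 + 0.032247092)/1.850380 = -2.450867880
θ̈ = (g·sinθ − cosθ·temp)/(l·(4/3 − m·cos²θ/(M+m))) = 7.742122099
ẍ = temp − m·l·θ̈·cosθ/(M+m) = -2.874486891
Euler: x'=-1.893267804+0.049050·0.019639966=-1.892304464, ẋ'=0.019639966+0.049050·-2.874486891=-0.121353616
       θ'=0.288228255+0.049050·-1.036468871=0.237389457, θ̇'=-1.036468871+0.049050·7.742122099=-0.656717782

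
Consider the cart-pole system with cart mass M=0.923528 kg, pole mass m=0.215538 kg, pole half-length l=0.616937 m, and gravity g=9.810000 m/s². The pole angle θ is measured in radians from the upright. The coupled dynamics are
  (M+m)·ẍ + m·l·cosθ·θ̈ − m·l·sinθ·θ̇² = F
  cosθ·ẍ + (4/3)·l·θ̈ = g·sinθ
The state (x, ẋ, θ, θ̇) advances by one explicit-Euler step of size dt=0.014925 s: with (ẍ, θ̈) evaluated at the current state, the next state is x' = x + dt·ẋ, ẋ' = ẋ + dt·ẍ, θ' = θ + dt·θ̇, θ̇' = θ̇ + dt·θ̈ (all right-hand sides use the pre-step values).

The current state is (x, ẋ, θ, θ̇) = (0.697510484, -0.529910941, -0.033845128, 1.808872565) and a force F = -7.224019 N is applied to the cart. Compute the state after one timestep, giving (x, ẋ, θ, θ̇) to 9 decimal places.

sinθ=-0.033838667, cosθ=0.999427308
temp = (F + m·l·θ̇²·sinθ)/(M+m) = (-7.224019 + -0.014722917)/1.139066 = -6.354980235
θ̈ = (g·sinθ − cosθ·temp)/(l·(4/3 − m·cos²θ/(M+m))) = 8.526311959
ẍ = temp − m·l·θ̈·cosθ/(M+m) = -7.349762898
Euler: x'=0.697510484+0.014925·-0.529910941=0.689601563, ẋ'=-0.529910941+0.014925·-7.349762898=-0.639606152
       θ'=-0.033845128+0.014925·1.808872565=-0.006847705, θ̇'=1.808872565+0.014925·8.526311959=1.936127771

(0.689601563, -0.639606152, -0.006847705, 1.936127771)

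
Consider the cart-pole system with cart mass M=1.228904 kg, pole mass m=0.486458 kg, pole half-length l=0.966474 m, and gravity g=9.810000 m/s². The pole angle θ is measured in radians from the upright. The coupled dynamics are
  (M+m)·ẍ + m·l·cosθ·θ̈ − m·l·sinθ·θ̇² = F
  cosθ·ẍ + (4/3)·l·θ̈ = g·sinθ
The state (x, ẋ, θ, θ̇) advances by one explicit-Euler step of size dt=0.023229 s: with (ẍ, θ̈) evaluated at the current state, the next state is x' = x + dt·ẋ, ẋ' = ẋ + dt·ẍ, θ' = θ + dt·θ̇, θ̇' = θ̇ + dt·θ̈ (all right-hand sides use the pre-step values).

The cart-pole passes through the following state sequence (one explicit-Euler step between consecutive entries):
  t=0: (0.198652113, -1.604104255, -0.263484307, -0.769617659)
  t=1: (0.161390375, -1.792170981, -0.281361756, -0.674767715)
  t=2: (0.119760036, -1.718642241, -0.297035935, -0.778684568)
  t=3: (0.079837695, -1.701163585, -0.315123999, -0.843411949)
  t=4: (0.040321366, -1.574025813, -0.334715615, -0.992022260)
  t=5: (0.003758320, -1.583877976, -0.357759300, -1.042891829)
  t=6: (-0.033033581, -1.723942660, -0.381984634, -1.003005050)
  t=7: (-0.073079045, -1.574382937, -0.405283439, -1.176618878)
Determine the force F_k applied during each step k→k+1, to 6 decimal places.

F_0 = -11.961908 N
F_1 = 3.468673 N
F_2 = 0.121466 N
F_3 = 6.632510 N
F_4 = -1.547999 N
F_5 = -9.407932 N
F_6 = 7.960012 N

step 0→1:
  ẍ = (ẋ'−ẋ)/dt = (-1.792170981−-1.604104255)/0.023229 = -8.096204
  θ̈ = (θ̇'−θ̇)/dt = (-0.674767715−-0.769617659)/0.023229 = 4.083256
  sinθ=-0.260446, cosθ=0.965488
  F = (M+m)·ẍ + m·l·cosθ·θ̈ − m·l·sinθ·θ̇² = -13.887921 + 1.853485 − -0.072528 = -11.961908
step 1→2:
  ẍ = (ẋ'−ẋ)/dt = (-1.718642241−-1.792170981)/0.023229 = 3.165385
  θ̈ = (θ̇'−θ̇)/dt = (-0.778684568−-0.674767715)/0.023229 = -4.473583
  sinθ=-0.277664, cosθ=0.960678
  F = (M+m)·ẍ + m·l·cosθ·θ̈ − m·l·sinθ·θ̇² = 5.429782 + -2.020547 − -0.059438 = 3.468673
step 2→3:
  ẍ = (ẋ'−ẋ)/dt = (-1.701163585−-1.718642241)/0.023229 = 0.752450
  θ̈ = (θ̇'−θ̇)/dt = (-0.843411949−-0.778684568)/0.023229 = -2.786490
  sinθ=-0.292687, cosθ=0.956208
  F = (M+m)·ẍ + m·l·cosθ·θ̈ − m·l·sinθ·θ̇² = 1.290724 + -1.252696 − -0.083438 = 0.121466
step 3→4:
  ẍ = (ẋ'−ẋ)/dt = (-1.574025813−-1.701163585)/0.023229 = 5.473235
  θ̈ = (θ̇'−θ̇)/dt = (-0.992022260−-0.843411949)/0.023229 = -6.397620
  sinθ=-0.309934, cosθ=0.950758
  F = (M+m)·ẍ + m·l·cosθ·θ̈ − m·l·sinθ·θ̇² = 9.388579 + -2.859723 − -0.103654 = 6.632510
step 4→5:
  ẍ = (ẋ'−ẋ)/dt = (-1.583877976−-1.574025813)/0.023229 = -0.424132
  θ̈ = (θ̇'−θ̇)/dt = (-1.042891829−-0.992022260)/0.023229 = -2.189916
  sinθ=-0.328501, cosθ=0.944504
  F = (M+m)·ẍ + m·l·cosθ·θ̈ − m·l·sinθ·θ̇² = -0.727540 + -0.972449 − -0.151990 = -1.547999
step 5→6:
  ẍ = (ẋ'−ẋ)/dt = (-1.723942660−-1.583877976)/0.023229 = -6.029734
  θ̈ = (θ̇'−θ̇)/dt = (-1.003005050−-1.042891829)/0.023229 = 1.717111
  sinθ=-0.350176, cosθ=0.936684
  F = (M+m)·ẍ + m·l·cosθ·θ̈ − m·l·sinθ·θ̇² = -10.343176 + 0.756183 − -0.179061 = -9.407932
step 6→7:
  ẍ = (ẋ'−ẋ)/dt = (-1.574382937−-1.723942660)/0.023229 = 6.438492
  θ̈ = (θ̇'−θ̇)/dt = (-1.176618878−-1.003005050)/0.023229 = -7.474012
  sinθ=-0.372763, cosθ=0.927927
  F = (M+m)·ẍ + m·l·cosθ·θ̈ − m·l·sinθ·θ̇² = 11.044344 + -3.260641 − -0.176309 = 7.960012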